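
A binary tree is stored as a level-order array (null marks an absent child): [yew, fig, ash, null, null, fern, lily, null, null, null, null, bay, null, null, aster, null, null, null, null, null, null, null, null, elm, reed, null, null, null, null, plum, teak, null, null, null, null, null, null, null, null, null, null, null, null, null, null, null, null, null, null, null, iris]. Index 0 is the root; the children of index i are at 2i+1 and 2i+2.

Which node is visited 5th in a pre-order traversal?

Pre-order visits the node, then its left subtree, then its right subtree.
Visit yew.
At yew: go left to fig.
  fig is a leaf — visit fig.
At yew: go right to ash.
  Visit ash.
  At ash: go left to fern.
    Visit fern.
    At fern: go left to bay.
      Visit bay.
      At bay: go left to elm.
        elm is a leaf — visit elm.
      At bay: go right to reed.
        Visit reed.
        At reed: no left child.
        At reed: go right to iris.
          iris is a leaf — visit iris.
    At fern: no right child.
  At ash: go right to lily.
    Visit lily.
    At lily: no left child.
    At lily: go right to aster.
      Visit aster.
      At aster: go left to plum.
        plum is a leaf — visit plum.
      At aster: go right to teak.
        teak is a leaf — visit teak.
Full pre-order sequence: yew, fig, ash, fern, bay, elm, reed, iris, lily, aster, plum, teak.

bay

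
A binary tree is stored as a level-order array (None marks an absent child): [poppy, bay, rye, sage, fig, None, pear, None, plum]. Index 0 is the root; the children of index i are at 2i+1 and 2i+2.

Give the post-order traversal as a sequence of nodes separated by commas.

plum, sage, fig, bay, pear, rye, poppy

Post-order visits the left subtree, then the right subtree, then the node.
At poppy: go left to bay.
  At bay: go left to sage.
    At sage: no left child.
    At sage: go right to plum.
      plum is a leaf — visit plum.
    Visit sage.
  At bay: go right to fig.
    fig is a leaf — visit fig.
  Visit bay.
At poppy: go right to rye.
  At rye: no left child.
  At rye: go right to pear.
    pear is a leaf — visit pear.
  Visit rye.
Visit poppy.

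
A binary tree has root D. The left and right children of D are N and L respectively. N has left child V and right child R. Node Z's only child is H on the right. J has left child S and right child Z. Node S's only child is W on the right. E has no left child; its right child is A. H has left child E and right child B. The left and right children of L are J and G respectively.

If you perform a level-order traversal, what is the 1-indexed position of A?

14

Level-order visits nodes level by level from the root, left to right within each level.
Level 0: D
Level 1: N, L
Level 2: V, R, J, G
Level 3: S, Z
Level 4: W, H
Level 5: E, B
Level 6: A
Full level-order sequence: D, N, L, V, R, J, G, S, Z, W, H, E, B, A.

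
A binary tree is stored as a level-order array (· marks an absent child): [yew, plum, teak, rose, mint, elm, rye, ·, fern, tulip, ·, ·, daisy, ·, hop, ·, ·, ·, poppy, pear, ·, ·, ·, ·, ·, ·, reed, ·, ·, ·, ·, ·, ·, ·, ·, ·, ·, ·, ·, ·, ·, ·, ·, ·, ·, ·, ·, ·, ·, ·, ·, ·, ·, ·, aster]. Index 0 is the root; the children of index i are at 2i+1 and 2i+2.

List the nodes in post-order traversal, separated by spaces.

poppy fern rose pear tulip mint plum aster reed daisy elm hop rye teak yew

Post-order visits the left subtree, then the right subtree, then the node.
At yew: go left to plum.
  At plum: go left to rose.
    At rose: no left child.
    At rose: go right to fern.
      At fern: no left child.
      At fern: go right to poppy.
        poppy is a leaf — visit poppy.
      Visit fern.
    Visit rose.
  At plum: go right to mint.
    At mint: go left to tulip.
      At tulip: go left to pear.
        pear is a leaf — visit pear.
      At tulip: no right child.
      Visit tulip.
    At mint: no right child.
    Visit mint.
  Visit plum.
At yew: go right to teak.
  At teak: go left to elm.
    At elm: no left child.
    At elm: go right to daisy.
      At daisy: no left child.
      At daisy: go right to reed.
        At reed: no left child.
        At reed: go right to aster.
          aster is a leaf — visit aster.
        Visit reed.
      Visit daisy.
    Visit elm.
  At teak: go right to rye.
    At rye: no left child.
    At rye: go right to hop.
      hop is a leaf — visit hop.
    Visit rye.
  Visit teak.
Visit yew.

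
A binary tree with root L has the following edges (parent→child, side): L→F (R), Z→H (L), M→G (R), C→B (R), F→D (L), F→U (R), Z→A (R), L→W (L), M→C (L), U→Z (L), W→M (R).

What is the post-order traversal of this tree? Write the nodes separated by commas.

Post-order visits the left subtree, then the right subtree, then the node.
At L: go left to W.
  At W: no left child.
  At W: go right to M.
    At M: go left to C.
      At C: no left child.
      At C: go right to B.
        B is a leaf — visit B.
      Visit C.
    At M: go right to G.
      G is a leaf — visit G.
    Visit M.
  Visit W.
At L: go right to F.
  At F: go left to D.
    D is a leaf — visit D.
  At F: go right to U.
    At U: go left to Z.
      At Z: go left to H.
        H is a leaf — visit H.
      At Z: go right to A.
        A is a leaf — visit A.
      Visit Z.
    At U: no right child.
    Visit U.
  Visit F.
Visit L.

B, C, G, M, W, D, H, A, Z, U, F, L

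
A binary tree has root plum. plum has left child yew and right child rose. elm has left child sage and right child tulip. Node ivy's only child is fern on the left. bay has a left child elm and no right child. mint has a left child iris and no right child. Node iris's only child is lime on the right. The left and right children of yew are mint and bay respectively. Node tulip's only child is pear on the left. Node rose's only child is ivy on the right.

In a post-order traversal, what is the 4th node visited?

sage

Post-order visits the left subtree, then the right subtree, then the node.
At plum: go left to yew.
  At yew: go left to mint.
    At mint: go left to iris.
      At iris: no left child.
      At iris: go right to lime.
        lime is a leaf — visit lime.
      Visit iris.
    At mint: no right child.
    Visit mint.
  At yew: go right to bay.
    At bay: go left to elm.
      At elm: go left to sage.
        sage is a leaf — visit sage.
      At elm: go right to tulip.
        At tulip: go left to pear.
          pear is a leaf — visit pear.
        At tulip: no right child.
        Visit tulip.
      Visit elm.
    At bay: no right child.
    Visit bay.
  Visit yew.
At plum: go right to rose.
  At rose: no left child.
  At rose: go right to ivy.
    At ivy: go left to fern.
      fern is a leaf — visit fern.
    At ivy: no right child.
    Visit ivy.
  Visit rose.
Visit plum.
Full post-order sequence: lime, iris, mint, sage, pear, tulip, elm, bay, yew, fern, ivy, rose, plum.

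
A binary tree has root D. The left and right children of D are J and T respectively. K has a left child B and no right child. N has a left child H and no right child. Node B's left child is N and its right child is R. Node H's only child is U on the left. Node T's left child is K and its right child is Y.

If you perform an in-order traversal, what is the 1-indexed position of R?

7

In-order visits the left subtree, then the node, then the right subtree.
At D: go left to J.
  J is a leaf — visit J.
Visit D.
At D: go right to T.
  At T: go left to K.
    At K: go left to B.
      At B: go left to N.
        At N: go left to H.
          At H: go left to U.
            U is a leaf — visit U.
          Visit H.
          At H: no right child.
        Visit N.
        At N: no right child.
      Visit B.
      At B: go right to R.
        R is a leaf — visit R.
    Visit K.
    At K: no right child.
  Visit T.
  At T: go right to Y.
    Y is a leaf — visit Y.
Full in-order sequence: J, D, U, H, N, B, R, K, T, Y.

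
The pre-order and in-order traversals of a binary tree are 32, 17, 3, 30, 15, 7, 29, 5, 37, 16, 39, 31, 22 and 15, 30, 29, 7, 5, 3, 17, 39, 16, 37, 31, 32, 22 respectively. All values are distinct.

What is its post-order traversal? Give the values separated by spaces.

The first element of pre-order is the root; it splits in-order into left and right subtrees.
Root 32: left subtree has 11 nodes {15, 30, 29, 7, 5, 3, 17, 39, 16, 37, 31}, right has 1 {22}.
  Root 17: left subtree has 6 nodes {15, 30, 29, 7, 5, 3}, right has 4 {39, 16, 37, 31}.
    Root 3: left subtree has 5 nodes {15, 30, 29, 7, 5}, right has 0 { }.
      Root 30: left subtree has 1 node {15}, right has 3 {29, 7, 5}.
        Root 7: left subtree has 1 node {29}, right has 1 {5}.
    Root 37: left subtree has 2 nodes {39, 16}, right has 1 {31}.
      Root 16: left subtree has 1 node {39}, right has 0 { }.

15 29 5 7 30 3 39 16 31 37 17 22 32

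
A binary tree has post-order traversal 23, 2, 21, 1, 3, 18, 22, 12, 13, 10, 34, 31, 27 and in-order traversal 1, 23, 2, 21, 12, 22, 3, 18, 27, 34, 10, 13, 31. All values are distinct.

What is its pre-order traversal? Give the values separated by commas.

The last element of post-order is the root; it splits in-order into left and right subtrees.
Root 27: left subtree has 8 nodes {1, 23, 2, 21, 12, 22, 3, 18}, right has 4 {34, 10, 13, 31}.
  Root 12: left subtree has 4 nodes {1, 23, 2, 21}, right has 3 {22, 3, 18}.
    Root 1: left subtree has 0 nodes { }, right has 3 {23, 2, 21}.
      Root 21: left subtree has 2 nodes {23, 2}, right has 0 { }.
        Root 2: left subtree has 1 node {23}, right has 0 { }.
    Root 22: left subtree has 0 nodes { }, right has 2 {3, 18}.
      Root 18: left subtree has 1 node {3}, right has 0 { }.
  Root 31: left subtree has 3 nodes {34, 10, 13}, right has 0 { }.
    Root 34: left subtree has 0 nodes { }, right has 2 {10, 13}.
      Root 10: left subtree has 0 nodes { }, right has 1 {13}.

27, 12, 1, 21, 2, 23, 22, 18, 3, 31, 34, 10, 13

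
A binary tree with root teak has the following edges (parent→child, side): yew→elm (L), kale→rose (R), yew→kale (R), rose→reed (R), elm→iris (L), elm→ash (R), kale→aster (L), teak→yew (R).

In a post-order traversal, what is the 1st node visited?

Post-order visits the left subtree, then the right subtree, then the node.
At teak: no left child.
At teak: go right to yew.
  At yew: go left to elm.
    At elm: go left to iris.
      iris is a leaf — visit iris.
    At elm: go right to ash.
      ash is a leaf — visit ash.
    Visit elm.
  At yew: go right to kale.
    At kale: go left to aster.
      aster is a leaf — visit aster.
    At kale: go right to rose.
      At rose: no left child.
      At rose: go right to reed.
        reed is a leaf — visit reed.
      Visit rose.
    Visit kale.
  Visit yew.
Visit teak.
Full post-order sequence: iris, ash, elm, aster, reed, rose, kale, yew, teak.

iris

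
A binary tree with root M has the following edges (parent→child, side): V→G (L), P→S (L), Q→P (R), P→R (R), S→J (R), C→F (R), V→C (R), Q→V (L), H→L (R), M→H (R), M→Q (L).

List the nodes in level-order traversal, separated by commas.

M, Q, H, V, P, L, G, C, S, R, F, J

Level-order visits nodes level by level from the root, left to right within each level.
Level 0: M
Level 1: Q, H
Level 2: V, P, L
Level 3: G, C, S, R
Level 4: F, J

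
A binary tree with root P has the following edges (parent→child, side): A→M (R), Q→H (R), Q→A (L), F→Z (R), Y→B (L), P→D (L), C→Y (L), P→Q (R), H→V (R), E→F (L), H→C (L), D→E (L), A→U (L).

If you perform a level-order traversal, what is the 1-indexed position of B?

14

Level-order visits nodes level by level from the root, left to right within each level.
Level 0: P
Level 1: D, Q
Level 2: E, A, H
Level 3: F, U, M, C, V
Level 4: Z, Y
Level 5: B
Full level-order sequence: P, D, Q, E, A, H, F, U, M, C, V, Z, Y, B.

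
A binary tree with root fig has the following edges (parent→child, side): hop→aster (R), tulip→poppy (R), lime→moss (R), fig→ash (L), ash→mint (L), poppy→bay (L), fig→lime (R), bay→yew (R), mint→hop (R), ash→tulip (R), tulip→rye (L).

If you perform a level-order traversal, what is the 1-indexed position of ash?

Level-order visits nodes level by level from the root, left to right within each level.
Level 0: fig
Level 1: ash, lime
Level 2: mint, tulip, moss
Level 3: hop, rye, poppy
Level 4: aster, bay
Level 5: yew
Full level-order sequence: fig, ash, lime, mint, tulip, moss, hop, rye, poppy, aster, bay, yew.

2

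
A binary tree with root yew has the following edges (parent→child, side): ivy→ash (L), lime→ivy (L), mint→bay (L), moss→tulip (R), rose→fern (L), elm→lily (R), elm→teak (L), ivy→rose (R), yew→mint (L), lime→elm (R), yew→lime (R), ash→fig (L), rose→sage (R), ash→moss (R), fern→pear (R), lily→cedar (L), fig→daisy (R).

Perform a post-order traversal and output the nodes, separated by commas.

Post-order visits the left subtree, then the right subtree, then the node.
At yew: go left to mint.
  At mint: go left to bay.
    bay is a leaf — visit bay.
  At mint: no right child.
  Visit mint.
At yew: go right to lime.
  At lime: go left to ivy.
    At ivy: go left to ash.
      At ash: go left to fig.
        At fig: no left child.
        At fig: go right to daisy.
          daisy is a leaf — visit daisy.
        Visit fig.
      At ash: go right to moss.
        At moss: no left child.
        At moss: go right to tulip.
          tulip is a leaf — visit tulip.
        Visit moss.
      Visit ash.
    At ivy: go right to rose.
      At rose: go left to fern.
        At fern: no left child.
        At fern: go right to pear.
          pear is a leaf — visit pear.
        Visit fern.
      At rose: go right to sage.
        sage is a leaf — visit sage.
      Visit rose.
    Visit ivy.
  At lime: go right to elm.
    At elm: go left to teak.
      teak is a leaf — visit teak.
    At elm: go right to lily.
      At lily: go left to cedar.
        cedar is a leaf — visit cedar.
      At lily: no right child.
      Visit lily.
    Visit elm.
  Visit lime.
Visit yew.

bay, mint, daisy, fig, tulip, moss, ash, pear, fern, sage, rose, ivy, teak, cedar, lily, elm, lime, yew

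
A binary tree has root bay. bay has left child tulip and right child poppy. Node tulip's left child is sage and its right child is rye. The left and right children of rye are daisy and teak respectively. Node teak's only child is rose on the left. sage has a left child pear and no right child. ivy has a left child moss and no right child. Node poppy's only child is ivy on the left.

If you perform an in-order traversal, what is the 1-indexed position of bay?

8

In-order visits the left subtree, then the node, then the right subtree.
At bay: go left to tulip.
  At tulip: go left to sage.
    At sage: go left to pear.
      pear is a leaf — visit pear.
    Visit sage.
    At sage: no right child.
  Visit tulip.
  At tulip: go right to rye.
    At rye: go left to daisy.
      daisy is a leaf — visit daisy.
    Visit rye.
    At rye: go right to teak.
      At teak: go left to rose.
        rose is a leaf — visit rose.
      Visit teak.
      At teak: no right child.
Visit bay.
At bay: go right to poppy.
  At poppy: go left to ivy.
    At ivy: go left to moss.
      moss is a leaf — visit moss.
    Visit ivy.
    At ivy: no right child.
  Visit poppy.
  At poppy: no right child.
Full in-order sequence: pear, sage, tulip, daisy, rye, rose, teak, bay, moss, ivy, poppy.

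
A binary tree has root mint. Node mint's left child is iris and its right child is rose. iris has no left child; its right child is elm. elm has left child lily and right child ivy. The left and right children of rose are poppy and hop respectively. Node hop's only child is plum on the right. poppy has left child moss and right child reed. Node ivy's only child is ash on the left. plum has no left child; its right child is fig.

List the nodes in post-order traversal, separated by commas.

lily, ash, ivy, elm, iris, moss, reed, poppy, fig, plum, hop, rose, mint

Post-order visits the left subtree, then the right subtree, then the node.
At mint: go left to iris.
  At iris: no left child.
  At iris: go right to elm.
    At elm: go left to lily.
      lily is a leaf — visit lily.
    At elm: go right to ivy.
      At ivy: go left to ash.
        ash is a leaf — visit ash.
      At ivy: no right child.
      Visit ivy.
    Visit elm.
  Visit iris.
At mint: go right to rose.
  At rose: go left to poppy.
    At poppy: go left to moss.
      moss is a leaf — visit moss.
    At poppy: go right to reed.
      reed is a leaf — visit reed.
    Visit poppy.
  At rose: go right to hop.
    At hop: no left child.
    At hop: go right to plum.
      At plum: no left child.
      At plum: go right to fig.
        fig is a leaf — visit fig.
      Visit plum.
    Visit hop.
  Visit rose.
Visit mint.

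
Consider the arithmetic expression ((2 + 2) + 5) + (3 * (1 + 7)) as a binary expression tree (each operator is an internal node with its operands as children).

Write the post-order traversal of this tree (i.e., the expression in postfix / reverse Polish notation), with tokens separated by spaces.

2 2 + 5 + 3 1 7 + * +

Post-order on an expression tree gives postfix notation: for each operator, emit left operand, right operand, then the operator.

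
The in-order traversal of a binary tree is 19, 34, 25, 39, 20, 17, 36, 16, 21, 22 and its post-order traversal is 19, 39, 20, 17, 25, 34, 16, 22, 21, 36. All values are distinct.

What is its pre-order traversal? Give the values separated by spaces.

The last element of post-order is the root; it splits in-order into left and right subtrees.
Root 36: left subtree has 6 nodes {19, 34, 25, 39, 20, 17}, right has 3 {16, 21, 22}.
  Root 34: left subtree has 1 node {19}, right has 4 {25, 39, 20, 17}.
    Root 25: left subtree has 0 nodes { }, right has 3 {39, 20, 17}.
      Root 17: left subtree has 2 nodes {39, 20}, right has 0 { }.
        Root 20: left subtree has 1 node {39}, right has 0 { }.
  Root 21: left subtree has 1 node {16}, right has 1 {22}.

36 34 19 25 17 20 39 21 16 22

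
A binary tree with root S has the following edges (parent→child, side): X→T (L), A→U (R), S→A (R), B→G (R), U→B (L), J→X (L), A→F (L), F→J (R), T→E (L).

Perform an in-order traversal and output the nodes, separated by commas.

In-order visits the left subtree, then the node, then the right subtree.
At S: no left child.
Visit S.
At S: go right to A.
  At A: go left to F.
    At F: no left child.
    Visit F.
    At F: go right to J.
      At J: go left to X.
        At X: go left to T.
          At T: go left to E.
            E is a leaf — visit E.
          Visit T.
          At T: no right child.
        Visit X.
        At X: no right child.
      Visit J.
      At J: no right child.
  Visit A.
  At A: go right to U.
    At U: go left to B.
      At B: no left child.
      Visit B.
      At B: go right to G.
        G is a leaf — visit G.
    Visit U.
    At U: no right child.

S, F, E, T, X, J, A, B, G, U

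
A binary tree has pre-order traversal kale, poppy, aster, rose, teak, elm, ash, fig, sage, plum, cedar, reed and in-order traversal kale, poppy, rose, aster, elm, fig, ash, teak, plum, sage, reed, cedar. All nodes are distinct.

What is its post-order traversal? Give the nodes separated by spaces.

rose fig ash elm plum reed cedar sage teak aster poppy kale

The first element of pre-order is the root; it splits in-order into left and right subtrees.
Root kale: left subtree has 0 nodes { }, right has 11 {poppy, rose, aster, elm, fig, ash, teak, plum, sage, reed, cedar}.
  Root poppy: left subtree has 0 nodes { }, right has 10 {rose, aster, elm, fig, ash, teak, plum, sage, reed, cedar}.
    Root aster: left subtree has 1 node {rose}, right has 8 {elm, fig, ash, teak, plum, sage, reed, cedar}.
      Root teak: left subtree has 3 nodes {elm, fig, ash}, right has 4 {plum, sage, reed, cedar}.
        Root elm: left subtree has 0 nodes { }, right has 2 {fig, ash}.
          Root ash: left subtree has 1 node {fig}, right has 0 { }.
        Root sage: left subtree has 1 node {plum}, right has 2 {reed, cedar}.
          Root cedar: left subtree has 1 node {reed}, right has 0 { }.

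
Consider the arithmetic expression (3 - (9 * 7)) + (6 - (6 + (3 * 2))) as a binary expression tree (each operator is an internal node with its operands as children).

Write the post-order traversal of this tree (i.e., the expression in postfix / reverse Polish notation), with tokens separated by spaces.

Post-order on an expression tree gives postfix notation: for each operator, emit left operand, right operand, then the operator.

3 9 7 * - 6 6 3 2 * + - +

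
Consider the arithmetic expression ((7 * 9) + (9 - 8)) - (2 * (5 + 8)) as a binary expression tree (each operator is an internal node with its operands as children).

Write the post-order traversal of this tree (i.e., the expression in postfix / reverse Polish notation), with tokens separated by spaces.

7 9 * 9 8 - + 2 5 8 + * -

Post-order on an expression tree gives postfix notation: for each operator, emit left operand, right operand, then the operator.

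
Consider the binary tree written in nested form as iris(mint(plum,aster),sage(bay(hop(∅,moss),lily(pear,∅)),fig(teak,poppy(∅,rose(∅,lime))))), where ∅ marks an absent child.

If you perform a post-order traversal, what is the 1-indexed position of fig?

13

Post-order visits the left subtree, then the right subtree, then the node.
At iris: go left to mint.
  At mint: go left to plum.
    plum is a leaf — visit plum.
  At mint: go right to aster.
    aster is a leaf — visit aster.
  Visit mint.
At iris: go right to sage.
  At sage: go left to bay.
    At bay: go left to hop.
      At hop: no left child.
      At hop: go right to moss.
        moss is a leaf — visit moss.
      Visit hop.
    At bay: go right to lily.
      At lily: go left to pear.
        pear is a leaf — visit pear.
      At lily: no right child.
      Visit lily.
    Visit bay.
  At sage: go right to fig.
    At fig: go left to teak.
      teak is a leaf — visit teak.
    At fig: go right to poppy.
      At poppy: no left child.
      At poppy: go right to rose.
        At rose: no left child.
        At rose: go right to lime.
          lime is a leaf — visit lime.
        Visit rose.
      Visit poppy.
    Visit fig.
  Visit sage.
Visit iris.
Full post-order sequence: plum, aster, mint, moss, hop, pear, lily, bay, teak, lime, rose, poppy, fig, sage, iris.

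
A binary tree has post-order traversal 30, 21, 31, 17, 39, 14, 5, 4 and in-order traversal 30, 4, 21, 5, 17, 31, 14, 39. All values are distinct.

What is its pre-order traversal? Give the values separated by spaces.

The last element of post-order is the root; it splits in-order into left and right subtrees.
Root 4: left subtree has 1 node {30}, right has 6 {21, 5, 17, 31, 14, 39}.
  Root 5: left subtree has 1 node {21}, right has 4 {17, 31, 14, 39}.
    Root 14: left subtree has 2 nodes {17, 31}, right has 1 {39}.
      Root 17: left subtree has 0 nodes { }, right has 1 {31}.

4 30 5 21 14 17 31 39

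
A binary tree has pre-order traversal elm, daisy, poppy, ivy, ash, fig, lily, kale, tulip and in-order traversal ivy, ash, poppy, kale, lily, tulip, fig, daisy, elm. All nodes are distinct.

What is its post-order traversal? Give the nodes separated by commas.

The first element of pre-order is the root; it splits in-order into left and right subtrees.
Root elm: left subtree has 8 nodes {ivy, ash, poppy, kale, lily, tulip, fig, daisy}, right has 0 { }.
  Root daisy: left subtree has 7 nodes {ivy, ash, poppy, kale, lily, tulip, fig}, right has 0 { }.
    Root poppy: left subtree has 2 nodes {ivy, ash}, right has 4 {kale, lily, tulip, fig}.
      Root ivy: left subtree has 0 nodes { }, right has 1 {ash}.
      Root fig: left subtree has 3 nodes {kale, lily, tulip}, right has 0 { }.
        Root lily: left subtree has 1 node {kale}, right has 1 {tulip}.

ash, ivy, kale, tulip, lily, fig, poppy, daisy, elm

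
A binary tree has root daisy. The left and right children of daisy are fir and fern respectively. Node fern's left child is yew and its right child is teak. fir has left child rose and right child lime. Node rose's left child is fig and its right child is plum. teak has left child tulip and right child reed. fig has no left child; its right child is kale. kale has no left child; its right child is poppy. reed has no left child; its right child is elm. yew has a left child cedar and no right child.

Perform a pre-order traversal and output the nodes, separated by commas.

Pre-order visits the node, then its left subtree, then its right subtree.
Visit daisy.
At daisy: go left to fir.
  Visit fir.
  At fir: go left to rose.
    Visit rose.
    At rose: go left to fig.
      Visit fig.
      At fig: no left child.
      At fig: go right to kale.
        Visit kale.
        At kale: no left child.
        At kale: go right to poppy.
          poppy is a leaf — visit poppy.
    At rose: go right to plum.
      plum is a leaf — visit plum.
  At fir: go right to lime.
    lime is a leaf — visit lime.
At daisy: go right to fern.
  Visit fern.
  At fern: go left to yew.
    Visit yew.
    At yew: go left to cedar.
      cedar is a leaf — visit cedar.
    At yew: no right child.
  At fern: go right to teak.
    Visit teak.
    At teak: go left to tulip.
      tulip is a leaf — visit tulip.
    At teak: go right to reed.
      Visit reed.
      At reed: no left child.
      At reed: go right to elm.
        elm is a leaf — visit elm.

daisy, fir, rose, fig, kale, poppy, plum, lime, fern, yew, cedar, teak, tulip, reed, elm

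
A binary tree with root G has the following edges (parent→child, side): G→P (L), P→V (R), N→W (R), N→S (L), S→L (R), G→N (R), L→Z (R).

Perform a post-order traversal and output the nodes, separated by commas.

V, P, Z, L, S, W, N, G

Post-order visits the left subtree, then the right subtree, then the node.
At G: go left to P.
  At P: no left child.
  At P: go right to V.
    V is a leaf — visit V.
  Visit P.
At G: go right to N.
  At N: go left to S.
    At S: no left child.
    At S: go right to L.
      At L: no left child.
      At L: go right to Z.
        Z is a leaf — visit Z.
      Visit L.
    Visit S.
  At N: go right to W.
    W is a leaf — visit W.
  Visit N.
Visit G.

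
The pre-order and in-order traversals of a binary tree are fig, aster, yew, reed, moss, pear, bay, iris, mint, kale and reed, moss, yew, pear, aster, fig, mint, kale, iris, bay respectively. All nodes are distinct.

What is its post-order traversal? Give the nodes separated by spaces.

The first element of pre-order is the root; it splits in-order into left and right subtrees.
Root fig: left subtree has 5 nodes {reed, moss, yew, pear, aster}, right has 4 {mint, kale, iris, bay}.
  Root aster: left subtree has 4 nodes {reed, moss, yew, pear}, right has 0 { }.
    Root yew: left subtree has 2 nodes {reed, moss}, right has 1 {pear}.
      Root reed: left subtree has 0 nodes { }, right has 1 {moss}.
  Root bay: left subtree has 3 nodes {mint, kale, iris}, right has 0 { }.
    Root iris: left subtree has 2 nodes {mint, kale}, right has 0 { }.
      Root mint: left subtree has 0 nodes { }, right has 1 {kale}.

moss reed pear yew aster kale mint iris bay fig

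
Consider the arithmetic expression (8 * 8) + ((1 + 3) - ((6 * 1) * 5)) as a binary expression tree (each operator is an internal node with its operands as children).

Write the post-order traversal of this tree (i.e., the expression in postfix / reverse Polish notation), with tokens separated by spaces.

8 8 * 1 3 + 6 1 * 5 * - +

Post-order on an expression tree gives postfix notation: for each operator, emit left operand, right operand, then the operator.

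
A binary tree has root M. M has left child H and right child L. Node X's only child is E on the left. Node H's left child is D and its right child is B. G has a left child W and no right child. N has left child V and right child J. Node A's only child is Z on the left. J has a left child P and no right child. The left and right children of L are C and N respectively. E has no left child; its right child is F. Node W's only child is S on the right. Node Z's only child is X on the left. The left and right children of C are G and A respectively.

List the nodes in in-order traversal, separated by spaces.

In-order visits the left subtree, then the node, then the right subtree.
At M: go left to H.
  At H: go left to D.
    D is a leaf — visit D.
  Visit H.
  At H: go right to B.
    B is a leaf — visit B.
Visit M.
At M: go right to L.
  At L: go left to C.
    At C: go left to G.
      At G: go left to W.
        At W: no left child.
        Visit W.
        At W: go right to S.
          S is a leaf — visit S.
      Visit G.
      At G: no right child.
    Visit C.
    At C: go right to A.
      At A: go left to Z.
        At Z: go left to X.
          At X: go left to E.
            At E: no left child.
            Visit E.
            At E: go right to F.
              F is a leaf — visit F.
          Visit X.
          At X: no right child.
        Visit Z.
        At Z: no right child.
      Visit A.
      At A: no right child.
  Visit L.
  At L: go right to N.
    At N: go left to V.
      V is a leaf — visit V.
    Visit N.
    At N: go right to J.
      At J: go left to P.
        P is a leaf — visit P.
      Visit J.
      At J: no right child.

D H B M W S G C E F X Z A L V N P J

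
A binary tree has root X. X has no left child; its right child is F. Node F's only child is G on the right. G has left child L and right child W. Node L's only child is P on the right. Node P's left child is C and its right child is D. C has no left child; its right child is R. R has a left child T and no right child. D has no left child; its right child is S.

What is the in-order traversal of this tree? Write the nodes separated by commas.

In-order visits the left subtree, then the node, then the right subtree.
At X: no left child.
Visit X.
At X: go right to F.
  At F: no left child.
  Visit F.
  At F: go right to G.
    At G: go left to L.
      At L: no left child.
      Visit L.
      At L: go right to P.
        At P: go left to C.
          At C: no left child.
          Visit C.
          At C: go right to R.
            At R: go left to T.
              T is a leaf — visit T.
            Visit R.
            At R: no right child.
        Visit P.
        At P: go right to D.
          At D: no left child.
          Visit D.
          At D: go right to S.
            S is a leaf — visit S.
    Visit G.
    At G: go right to W.
      W is a leaf — visit W.

X, F, L, C, T, R, P, D, S, G, W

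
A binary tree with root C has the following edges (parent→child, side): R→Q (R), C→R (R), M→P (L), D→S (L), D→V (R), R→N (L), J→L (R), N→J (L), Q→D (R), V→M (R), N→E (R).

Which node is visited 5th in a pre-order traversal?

Pre-order visits the node, then its left subtree, then its right subtree.
Visit C.
At C: no left child.
At C: go right to R.
  Visit R.
  At R: go left to N.
    Visit N.
    At N: go left to J.
      Visit J.
      At J: no left child.
      At J: go right to L.
        L is a leaf — visit L.
    At N: go right to E.
      E is a leaf — visit E.
  At R: go right to Q.
    Visit Q.
    At Q: no left child.
    At Q: go right to D.
      Visit D.
      At D: go left to S.
        S is a leaf — visit S.
      At D: go right to V.
        Visit V.
        At V: no left child.
        At V: go right to M.
          Visit M.
          At M: go left to P.
            P is a leaf — visit P.
          At M: no right child.
Full pre-order sequence: C, R, N, J, L, E, Q, D, S, V, M, P.

L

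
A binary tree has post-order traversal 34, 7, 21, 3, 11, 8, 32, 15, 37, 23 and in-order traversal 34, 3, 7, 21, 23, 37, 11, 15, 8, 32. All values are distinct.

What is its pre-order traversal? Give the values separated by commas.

23, 3, 34, 21, 7, 37, 15, 11, 32, 8

The last element of post-order is the root; it splits in-order into left and right subtrees.
Root 23: left subtree has 4 nodes {34, 3, 7, 21}, right has 5 {37, 11, 15, 8, 32}.
  Root 3: left subtree has 1 node {34}, right has 2 {7, 21}.
    Root 21: left subtree has 1 node {7}, right has 0 { }.
  Root 37: left subtree has 0 nodes { }, right has 4 {11, 15, 8, 32}.
    Root 15: left subtree has 1 node {11}, right has 2 {8, 32}.
      Root 32: left subtree has 1 node {8}, right has 0 { }.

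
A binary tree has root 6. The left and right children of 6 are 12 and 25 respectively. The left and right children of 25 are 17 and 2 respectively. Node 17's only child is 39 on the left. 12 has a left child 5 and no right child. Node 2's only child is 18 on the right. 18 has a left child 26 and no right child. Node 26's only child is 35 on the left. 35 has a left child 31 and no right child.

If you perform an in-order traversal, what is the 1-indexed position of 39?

In-order visits the left subtree, then the node, then the right subtree.
At 6: go left to 12.
  At 12: go left to 5.
    5 is a leaf — visit 5.
  Visit 12.
  At 12: no right child.
Visit 6.
At 6: go right to 25.
  At 25: go left to 17.
    At 17: go left to 39.
      39 is a leaf — visit 39.
    Visit 17.
    At 17: no right child.
  Visit 25.
  At 25: go right to 2.
    At 2: no left child.
    Visit 2.
    At 2: go right to 18.
      At 18: go left to 26.
        At 26: go left to 35.
          At 35: go left to 31.
            31 is a leaf — visit 31.
          Visit 35.
          At 35: no right child.
        Visit 26.
        At 26: no right child.
      Visit 18.
      At 18: no right child.
Full in-order sequence: 5, 12, 6, 39, 17, 25, 2, 31, 35, 26, 18.

4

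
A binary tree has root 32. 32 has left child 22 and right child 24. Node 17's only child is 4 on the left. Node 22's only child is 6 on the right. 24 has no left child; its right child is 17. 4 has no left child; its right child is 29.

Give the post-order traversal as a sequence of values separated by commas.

Post-order visits the left subtree, then the right subtree, then the node.
At 32: go left to 22.
  At 22: no left child.
  At 22: go right to 6.
    6 is a leaf — visit 6.
  Visit 22.
At 32: go right to 24.
  At 24: no left child.
  At 24: go right to 17.
    At 17: go left to 4.
      At 4: no left child.
      At 4: go right to 29.
        29 is a leaf — visit 29.
      Visit 4.
    At 17: no right child.
    Visit 17.
  Visit 24.
Visit 32.

6, 22, 29, 4, 17, 24, 32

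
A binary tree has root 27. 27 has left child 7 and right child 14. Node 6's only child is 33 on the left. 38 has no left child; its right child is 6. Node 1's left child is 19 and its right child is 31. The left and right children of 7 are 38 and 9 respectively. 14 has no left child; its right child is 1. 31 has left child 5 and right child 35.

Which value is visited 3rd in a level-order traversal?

Level-order visits nodes level by level from the root, left to right within each level.
Level 0: 27
Level 1: 7, 14
Level 2: 38, 9, 1
Level 3: 6, 19, 31
Level 4: 33, 5, 35
Full level-order sequence: 27, 7, 14, 38, 9, 1, 6, 19, 31, 33, 5, 35.

14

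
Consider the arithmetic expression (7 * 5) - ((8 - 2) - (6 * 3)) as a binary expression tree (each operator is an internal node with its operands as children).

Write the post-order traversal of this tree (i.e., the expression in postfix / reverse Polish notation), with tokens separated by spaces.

7 5 * 8 2 - 6 3 * - -

Post-order on an expression tree gives postfix notation: for each operator, emit left operand, right operand, then the operator.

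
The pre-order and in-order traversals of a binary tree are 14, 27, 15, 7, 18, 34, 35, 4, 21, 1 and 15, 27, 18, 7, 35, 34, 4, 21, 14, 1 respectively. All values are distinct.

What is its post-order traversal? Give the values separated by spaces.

The first element of pre-order is the root; it splits in-order into left and right subtrees.
Root 14: left subtree has 8 nodes {15, 27, 18, 7, 35, 34, 4, 21}, right has 1 {1}.
  Root 27: left subtree has 1 node {15}, right has 6 {18, 7, 35, 34, 4, 21}.
    Root 7: left subtree has 1 node {18}, right has 4 {35, 34, 4, 21}.
      Root 34: left subtree has 1 node {35}, right has 2 {4, 21}.
        Root 4: left subtree has 0 nodes { }, right has 1 {21}.

15 18 35 21 4 34 7 27 1 14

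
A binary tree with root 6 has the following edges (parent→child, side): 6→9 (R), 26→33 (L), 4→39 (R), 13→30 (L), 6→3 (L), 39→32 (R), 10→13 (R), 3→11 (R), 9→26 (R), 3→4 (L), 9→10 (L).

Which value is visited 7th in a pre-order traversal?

Pre-order visits the node, then its left subtree, then its right subtree.
Visit 6.
At 6: go left to 3.
  Visit 3.
  At 3: go left to 4.
    Visit 4.
    At 4: no left child.
    At 4: go right to 39.
      Visit 39.
      At 39: no left child.
      At 39: go right to 32.
        32 is a leaf — visit 32.
  At 3: go right to 11.
    11 is a leaf — visit 11.
At 6: go right to 9.
  Visit 9.
  At 9: go left to 10.
    Visit 10.
    At 10: no left child.
    At 10: go right to 13.
      Visit 13.
      At 13: go left to 30.
        30 is a leaf — visit 30.
      At 13: no right child.
  At 9: go right to 26.
    Visit 26.
    At 26: go left to 33.
      33 is a leaf — visit 33.
    At 26: no right child.
Full pre-order sequence: 6, 3, 4, 39, 32, 11, 9, 10, 13, 30, 26, 33.

9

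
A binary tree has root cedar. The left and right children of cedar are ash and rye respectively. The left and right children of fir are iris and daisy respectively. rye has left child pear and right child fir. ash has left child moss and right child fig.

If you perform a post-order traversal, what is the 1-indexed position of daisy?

Post-order visits the left subtree, then the right subtree, then the node.
At cedar: go left to ash.
  At ash: go left to moss.
    moss is a leaf — visit moss.
  At ash: go right to fig.
    fig is a leaf — visit fig.
  Visit ash.
At cedar: go right to rye.
  At rye: go left to pear.
    pear is a leaf — visit pear.
  At rye: go right to fir.
    At fir: go left to iris.
      iris is a leaf — visit iris.
    At fir: go right to daisy.
      daisy is a leaf — visit daisy.
    Visit fir.
  Visit rye.
Visit cedar.
Full post-order sequence: moss, fig, ash, pear, iris, daisy, fir, rye, cedar.

6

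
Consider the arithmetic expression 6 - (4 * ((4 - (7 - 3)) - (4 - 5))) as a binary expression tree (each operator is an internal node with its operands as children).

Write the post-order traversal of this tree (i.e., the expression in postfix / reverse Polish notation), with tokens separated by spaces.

Post-order on an expression tree gives postfix notation: for each operator, emit left operand, right operand, then the operator.

6 4 4 7 3 - - 4 5 - - * -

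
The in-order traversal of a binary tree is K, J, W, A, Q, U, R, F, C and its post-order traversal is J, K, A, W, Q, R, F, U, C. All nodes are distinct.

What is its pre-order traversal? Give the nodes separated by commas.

C, U, Q, W, K, J, A, F, R

The last element of post-order is the root; it splits in-order into left and right subtrees.
Root C: left subtree has 8 nodes {K, J, W, A, Q, U, R, F}, right has 0 { }.
  Root U: left subtree has 5 nodes {K, J, W, A, Q}, right has 2 {R, F}.
    Root Q: left subtree has 4 nodes {K, J, W, A}, right has 0 { }.
      Root W: left subtree has 2 nodes {K, J}, right has 1 {A}.
        Root K: left subtree has 0 nodes { }, right has 1 {J}.
    Root F: left subtree has 1 node {R}, right has 0 { }.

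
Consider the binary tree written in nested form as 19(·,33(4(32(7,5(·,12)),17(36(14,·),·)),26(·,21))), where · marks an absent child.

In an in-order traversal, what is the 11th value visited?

26

In-order visits the left subtree, then the node, then the right subtree.
At 19: no left child.
Visit 19.
At 19: go right to 33.
  At 33: go left to 4.
    At 4: go left to 32.
      At 32: go left to 7.
        7 is a leaf — visit 7.
      Visit 32.
      At 32: go right to 5.
        At 5: no left child.
        Visit 5.
        At 5: go right to 12.
          12 is a leaf — visit 12.
    Visit 4.
    At 4: go right to 17.
      At 17: go left to 36.
        At 36: go left to 14.
          14 is a leaf — visit 14.
        Visit 36.
        At 36: no right child.
      Visit 17.
      At 17: no right child.
  Visit 33.
  At 33: go right to 26.
    At 26: no left child.
    Visit 26.
    At 26: go right to 21.
      21 is a leaf — visit 21.
Full in-order sequence: 19, 7, 32, 5, 12, 4, 14, 36, 17, 33, 26, 21.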